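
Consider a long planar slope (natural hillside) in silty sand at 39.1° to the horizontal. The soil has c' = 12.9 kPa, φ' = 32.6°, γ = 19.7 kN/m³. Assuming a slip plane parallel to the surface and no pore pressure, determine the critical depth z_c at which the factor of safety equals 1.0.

z_c = 6.28 m

Setting FS = 1.00 in FS = [c' + γz cos²β tanφ'] / [γz sinβ cosβ] and solving for z:
z = c' / [γ cosβ (FS·sinβ − cosβ·tanφ')]
  = 12.9 / [19.7·cos39.1°·(1.00·sin39.1° − cos39.1°·tan32.6°)]
  = 12.9 / [19.7·0.7760·(1.00·0.6307 − 0.7760·0.6395)]
  = 12.9 / 2.0543 = 6.279 m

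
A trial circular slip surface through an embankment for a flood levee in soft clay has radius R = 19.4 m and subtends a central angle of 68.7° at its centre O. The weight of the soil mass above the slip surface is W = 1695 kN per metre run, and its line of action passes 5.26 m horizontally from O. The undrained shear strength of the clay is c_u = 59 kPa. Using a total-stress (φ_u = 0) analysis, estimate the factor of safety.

FS = 2.99

Taking moments about the centre O, the resisting moment is provided by the undrained shear strength acting along the arc:
Arc length L_a = R·θ = 19.4·(68.7°·π/180) = 19.4·1.1990 = 23.26 m
M_R = c_u·L_a·R = 59·23.26·19.4 = 26625.0 kN·m/m
M_D = W·d = 1695·5.26 = 8915.7 kN·m/m
FS = M_R / M_D = 26625.0 / 8915.7 = 2.986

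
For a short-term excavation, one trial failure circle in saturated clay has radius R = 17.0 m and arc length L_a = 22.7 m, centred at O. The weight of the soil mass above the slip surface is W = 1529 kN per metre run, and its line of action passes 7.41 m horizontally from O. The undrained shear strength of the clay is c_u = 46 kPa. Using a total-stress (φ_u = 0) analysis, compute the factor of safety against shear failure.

Taking moments about the centre O, the resisting moment is provided by the undrained shear strength acting along the arc:
M_R = c_u·L_a·R = 46·22.70·17.0 = 17751.4 kN·m/m
M_D = W·d = 1529·7.41 = 11329.9 kN·m/m
FS = M_R / M_D = 17751.4 / 11329.9 = 1.567

FS = 1.57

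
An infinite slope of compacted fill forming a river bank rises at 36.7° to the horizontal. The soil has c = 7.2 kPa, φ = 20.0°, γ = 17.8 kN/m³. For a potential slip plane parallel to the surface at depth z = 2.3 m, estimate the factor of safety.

FS = 0.86

For an infinite slope with a slip plane parallel to the surface (no pore pressure): FS = [c + γz cos²β tanφ] / [γz sinβ cosβ].
γz = 17.8·2.3 = 40.94 kN/m²
Numerator = 7.2 + 40.94·cos²36.7°·tan20.0° = 7.2 + 40.94·0.6428·0.3640 = 16.779 kPa
Denominator = 40.94·sin36.7°·cos36.7° = 40.94·0.5976·0.8018 = 19.617 kPa
FS = 16.779 / 19.617 = 0.855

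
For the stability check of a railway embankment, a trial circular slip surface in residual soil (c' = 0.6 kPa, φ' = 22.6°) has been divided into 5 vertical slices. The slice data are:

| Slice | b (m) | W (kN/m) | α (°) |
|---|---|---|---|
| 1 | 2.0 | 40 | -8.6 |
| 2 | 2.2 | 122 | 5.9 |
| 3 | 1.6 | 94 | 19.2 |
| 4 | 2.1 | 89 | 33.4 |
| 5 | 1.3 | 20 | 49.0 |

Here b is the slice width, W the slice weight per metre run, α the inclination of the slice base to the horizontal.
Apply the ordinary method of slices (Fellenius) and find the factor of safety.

FS = 1.44

Ordinary method of slices: FS = Σ[c'·Δl_i + (W_i cosα_i)·tanφ'] / Σ W_i sinα_i, with Δl_i = b_i / cosα_i.
Slice 1: Δl = 2.0/cos(-8.6°) = 2.023 m; N'_1 = 40·cos(-8.6°) = 39.6; c'Δl = 1.21; W sinα = -6.0
Slice 2: Δl = 2.2/cos5.9° = 2.212 m; N'_2 = 122·cos5.9° = 121.4; c'Δl = 1.33; W sinα = 12.5
Slice 3: Δl = 1.6/cos19.2° = 1.694 m; N'_3 = 94·cos19.2° = 88.8; c'Δl = 1.02; W sinα = 30.9
Slice 4: Δl = 2.1/cos33.4° = 2.515 m; N'_4 = 89·cos33.4° = 74.3; c'Δl = 1.51; W sinα = 49.0
Slice 5: Δl = 1.3/cos49.0° = 1.982 m; N'_5 = 20·cos49.0° = 13.1; c'Δl = 1.19; W sinα = 15.1
Σc'Δl = 6.3 kN/m; ΣN' = 337.1 kN/m; ΣW sinα = 101.6 kN/m
Resisting = 6.3 + 337.1·tan22.6° = 6.3 + 140.3 = 146.6 kN/m
FS = 146.6 / 101.6 = 1.443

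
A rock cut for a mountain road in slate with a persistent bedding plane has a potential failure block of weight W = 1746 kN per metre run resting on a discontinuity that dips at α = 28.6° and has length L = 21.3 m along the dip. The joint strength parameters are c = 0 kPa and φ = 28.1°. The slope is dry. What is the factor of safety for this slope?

FS = 0.98

Resolving the block weight along and normal to the plane and applying the Mohr–Coulomb strength on the joint:
N' = W cosα = 1746·cos28.6° = 1533.0 kN/m
Driving force T = W sinα = 1746·sin28.6° = 835.8 kN/m
Resisting force R = c·L + N'·tanφ = 0·21.3 + 1533.0·tan28.1° = 0.0 + 818.5 = 818.5 kN/m
FS = R / T = 818.5 / 835.8 = 0.979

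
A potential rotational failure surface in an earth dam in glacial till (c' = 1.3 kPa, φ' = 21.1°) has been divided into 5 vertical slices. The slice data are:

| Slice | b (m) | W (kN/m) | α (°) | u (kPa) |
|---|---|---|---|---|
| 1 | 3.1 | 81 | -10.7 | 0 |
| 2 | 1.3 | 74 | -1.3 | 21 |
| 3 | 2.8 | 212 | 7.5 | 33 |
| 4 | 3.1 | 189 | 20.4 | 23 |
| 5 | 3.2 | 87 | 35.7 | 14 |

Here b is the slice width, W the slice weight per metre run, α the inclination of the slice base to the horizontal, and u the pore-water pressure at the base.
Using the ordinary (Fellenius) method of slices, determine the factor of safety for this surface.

FS = 1.24

Ordinary method of slices: FS = Σ[c'·Δl_i + (W_i cosα_i − u_i·Δl_i)·tanφ'] / Σ W_i sinα_i, with Δl_i = b_i / cosα_i.
Slice 1: Δl = 3.1/cos(-10.7°) = 3.155 m; N'_1 = 81·cos(-10.7°) − 0·3.155 = 79.6; c'Δl = 4.10; W sinα = -15.0
Slice 2: Δl = 1.3/cos(-1.3°) = 1.300 m; N'_2 = 74·cos(-1.3°) − 21·1.300 = 46.7; c'Δl = 1.69; W sinα = -1.7
Slice 3: Δl = 2.8/cos7.5° = 2.824 m; N'_3 = 212·cos7.5° − 33·2.824 = 117.0; c'Δl = 3.67; W sinα = 27.7
Slice 4: Δl = 3.1/cos20.4° = 3.307 m; N'_4 = 189·cos20.4° − 23·3.307 = 101.1; c'Δl = 4.30; W sinα = 65.9
Slice 5: Δl = 3.2/cos35.7° = 3.940 m; N'_5 = 87·cos35.7° − 14·3.940 = 15.5; c'Δl = 5.12; W sinα = 50.8
Σc'Δl = 18.9 kN/m; ΣN' = 359.8 kN/m; ΣW sinα = 127.6 kN/m
Resisting = 18.9 + 359.8·tan21.1° = 18.9 + 138.8 = 157.7 kN/m
FS = 157.7 / 127.6 = 1.236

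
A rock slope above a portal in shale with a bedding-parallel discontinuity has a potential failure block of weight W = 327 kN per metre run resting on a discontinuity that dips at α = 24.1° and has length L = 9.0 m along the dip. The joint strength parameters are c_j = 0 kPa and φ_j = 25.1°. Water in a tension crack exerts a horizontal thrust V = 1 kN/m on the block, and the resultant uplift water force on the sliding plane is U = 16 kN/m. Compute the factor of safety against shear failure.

FS = 0.98

Resolving the block weight along and normal to the plane and applying the Mohr–Coulomb strength on the joint:
N' = W cosα − U − V sinα = 327·cos24.1° − 16 − 1·sin24.1° = 282.1 kN/m
Driving force T = W sinα + V cosα = 327·sin24.1° + 1·cos24.1° = 134.4 kN/m
Resisting force R = c_j·L + N'·tanφ_j = 0·9.0 + 282.1·tan25.1° = 0.0 + 132.1 = 132.1 kN/m
FS = R / T = 132.1 / 134.4 = 0.983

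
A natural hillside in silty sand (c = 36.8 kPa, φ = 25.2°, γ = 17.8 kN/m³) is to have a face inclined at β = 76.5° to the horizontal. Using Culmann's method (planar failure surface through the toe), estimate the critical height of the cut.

H_c = 19.41 m

Culmann's analysis gives the critical failure plane at α_cr = (β + φ)/2 = (76.5 + 25.2)/2 = 50.9°, and the critical height
H_c = (4c/γ) · sinβ cosφ / [1 − cos(β − φ)]
    = (4·36.8/17.8) · sin76.5°·cos25.2° / [1 − cos(51.3°)]
    = 8.270 · 0.9724·0.9048 / [1 − 0.6252]
    = 8.270 · 0.8798 / 0.3748
    = 19.41 m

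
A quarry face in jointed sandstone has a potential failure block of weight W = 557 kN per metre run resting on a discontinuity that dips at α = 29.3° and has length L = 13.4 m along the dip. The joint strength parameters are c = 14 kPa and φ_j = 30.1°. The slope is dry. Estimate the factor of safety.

FS = 1.72

Resolving the block weight along and normal to the plane and applying the Mohr–Coulomb strength on the joint:
N' = W cosα = 557·cos29.3° = 485.7 kN/m
Driving force T = W sinα = 557·sin29.3° = 272.6 kN/m
Resisting force R = c·L + N'·tanφ_j = 14·13.4 + 485.7·tan30.1° = 187.6 + 281.6 = 469.2 kN/m
FS = R / T = 469.2 / 272.6 = 1.721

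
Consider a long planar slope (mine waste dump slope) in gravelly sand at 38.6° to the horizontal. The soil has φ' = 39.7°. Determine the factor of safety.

For a dry cohesionless infinite slope the factor of safety is FS = tanφ' / tanβ.
FS = tan39.7° / tan38.6° = 0.8302 / 0.7983 = 1.040

FS = 1.04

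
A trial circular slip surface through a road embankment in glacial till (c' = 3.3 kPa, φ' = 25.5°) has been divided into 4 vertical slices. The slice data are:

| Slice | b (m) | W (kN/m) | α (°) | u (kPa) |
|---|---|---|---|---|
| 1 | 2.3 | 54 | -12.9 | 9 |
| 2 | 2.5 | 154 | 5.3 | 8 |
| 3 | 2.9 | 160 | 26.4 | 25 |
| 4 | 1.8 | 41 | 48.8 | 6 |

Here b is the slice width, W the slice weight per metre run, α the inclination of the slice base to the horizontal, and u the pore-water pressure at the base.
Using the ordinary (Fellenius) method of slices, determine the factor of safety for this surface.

FS = 1.43

Ordinary method of slices: FS = Σ[c'·Δl_i + (W_i cosα_i − u_i·Δl_i)·tanφ'] / Σ W_i sinα_i, with Δl_i = b_i / cosα_i.
Slice 1: Δl = 2.3/cos(-12.9°) = 2.360 m; N'_1 = 54·cos(-12.9°) − 9·2.360 = 31.4; c'Δl = 7.79; W sinα = -12.1
Slice 2: Δl = 2.5/cos5.3° = 2.511 m; N'_2 = 154·cos5.3° − 8·2.511 = 133.3; c'Δl = 8.29; W sinα = 14.2
Slice 3: Δl = 2.9/cos26.4° = 3.238 m; N'_3 = 160·cos26.4° − 25·3.238 = 62.4; c'Δl = 10.68; W sinα = 71.1
Slice 4: Δl = 1.8/cos48.8° = 2.733 m; N'_4 = 41·cos48.8° − 6·2.733 = 10.6; c'Δl = 9.02; W sinα = 30.8
Σc'Δl = 35.8 kN/m; ΣN' = 237.6 kN/m; ΣW sinα = 104.2 kN/m
Resisting = 35.8 + 237.6·tan25.5° = 35.8 + 113.3 = 149.1 kN/m
FS = 149.1 / 104.2 = 1.432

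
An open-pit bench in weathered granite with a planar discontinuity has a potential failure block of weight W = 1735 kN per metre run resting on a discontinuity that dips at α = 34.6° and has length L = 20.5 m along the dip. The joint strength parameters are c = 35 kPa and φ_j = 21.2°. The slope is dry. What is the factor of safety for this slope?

FS = 1.29

Resolving the block weight along and normal to the plane and applying the Mohr–Coulomb strength on the joint:
N' = W cosα = 1735·cos34.6° = 1428.1 kN/m
Driving force T = W sinα = 1735·sin34.6° = 985.2 kN/m
Resisting force R = c·L + N'·tanφ_j = 35·20.5 + 1428.1·tan21.2° = 717.5 + 553.9 = 1271.4 kN/m
FS = R / T = 1271.4 / 985.2 = 1.291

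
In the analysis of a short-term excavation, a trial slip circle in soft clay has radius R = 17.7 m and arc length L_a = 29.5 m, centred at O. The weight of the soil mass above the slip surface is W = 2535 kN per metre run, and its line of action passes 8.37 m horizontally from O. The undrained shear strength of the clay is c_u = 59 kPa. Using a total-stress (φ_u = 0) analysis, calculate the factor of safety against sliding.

FS = 1.45

Taking moments about the centre O, the resisting moment is provided by the undrained shear strength acting along the arc:
M_R = c_u·L_a·R = 59·29.50·17.7 = 30806.8 kN·m/m
M_D = W·d = 2535·8.37 = 21217.9 kN·m/m
FS = M_R / M_D = 30806.8 / 21217.9 = 1.452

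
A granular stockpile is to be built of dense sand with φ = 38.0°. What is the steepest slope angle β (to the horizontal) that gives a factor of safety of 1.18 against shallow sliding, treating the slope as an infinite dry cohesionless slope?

For an infinite dry cohesionless slope FS = tanφ/tanβ, so tanβ = tanφ / FS.
tanβ = tan38.0° / 1.18 = 0.7813 / 1.18 = 0.6621
β = arctan(0.6621) = 33.51°

β = 33.5°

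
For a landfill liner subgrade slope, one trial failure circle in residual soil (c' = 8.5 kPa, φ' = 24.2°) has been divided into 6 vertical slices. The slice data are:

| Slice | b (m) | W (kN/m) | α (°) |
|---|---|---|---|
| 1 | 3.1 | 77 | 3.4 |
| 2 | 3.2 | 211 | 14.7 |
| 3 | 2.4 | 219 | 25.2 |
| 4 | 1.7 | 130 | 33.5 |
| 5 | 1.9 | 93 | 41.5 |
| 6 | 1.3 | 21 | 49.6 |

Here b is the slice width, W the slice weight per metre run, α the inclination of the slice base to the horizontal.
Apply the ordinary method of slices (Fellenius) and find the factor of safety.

Ordinary method of slices: FS = Σ[c'·Δl_i + (W_i cosα_i)·tanφ'] / Σ W_i sinα_i, with Δl_i = b_i / cosα_i.
Slice 1: Δl = 3.1/cos3.4° = 3.105 m; N'_1 = 77·cos3.4° = 76.9; c'Δl = 26.40; W sinα = 4.6
Slice 2: Δl = 3.2/cos14.7° = 3.308 m; N'_2 = 211·cos14.7° = 204.1; c'Δl = 28.12; W sinα = 53.5
Slice 3: Δl = 2.4/cos25.2° = 2.652 m; N'_3 = 219·cos25.2° = 198.2; c'Δl = 22.55; W sinα = 93.2
Slice 4: Δl = 1.7/cos33.5° = 2.039 m; N'_4 = 130·cos33.5° = 108.4; c'Δl = 17.33; W sinα = 71.8
Slice 5: Δl = 1.9/cos41.5° = 2.537 m; N'_5 = 93·cos41.5° = 69.7; c'Δl = 21.56; W sinα = 61.6
Slice 6: Δl = 1.3/cos49.6° = 2.006 m; N'_6 = 21·cos49.6° = 13.6; c'Δl = 17.05; W sinα = 16.0
Σc'Δl = 133.0 kN/m; ΣN' = 670.8 kN/m; ΣW sinα = 300.7 kN/m
Resisting = 133.0 + 670.8·tan24.2° = 133.0 + 301.5 = 434.5 kN/m
FS = 434.5 / 300.7 = 1.445

FS = 1.44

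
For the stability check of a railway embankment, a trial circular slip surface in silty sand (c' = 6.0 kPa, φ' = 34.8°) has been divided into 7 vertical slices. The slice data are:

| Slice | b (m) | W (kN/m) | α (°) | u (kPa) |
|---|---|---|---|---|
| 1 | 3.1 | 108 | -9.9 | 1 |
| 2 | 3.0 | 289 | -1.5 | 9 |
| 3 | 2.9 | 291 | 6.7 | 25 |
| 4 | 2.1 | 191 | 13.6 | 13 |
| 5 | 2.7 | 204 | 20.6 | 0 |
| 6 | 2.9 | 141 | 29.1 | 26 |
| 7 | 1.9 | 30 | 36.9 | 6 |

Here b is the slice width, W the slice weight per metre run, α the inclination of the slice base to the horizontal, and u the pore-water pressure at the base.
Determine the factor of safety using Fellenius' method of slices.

Ordinary method of slices: FS = Σ[c'·Δl_i + (W_i cosα_i − u_i·Δl_i)·tanφ'] / Σ W_i sinα_i, with Δl_i = b_i / cosα_i.
Slice 1: Δl = 3.1/cos(-9.9°) = 3.147 m; N'_1 = 108·cos(-9.9°) − 1·3.147 = 103.2; c'Δl = 18.88; W sinα = -18.6
Slice 2: Δl = 3.0/cos(-1.5°) = 3.001 m; N'_2 = 289·cos(-1.5°) − 9·3.001 = 261.9; c'Δl = 18.01; W sinα = -7.6
Slice 3: Δl = 2.9/cos6.7° = 2.920 m; N'_3 = 291·cos6.7° − 25·2.920 = 216.0; c'Δl = 17.52; W sinα = 34.0
Slice 4: Δl = 2.1/cos13.6° = 2.161 m; N'_4 = 191·cos13.6° − 13·2.161 = 157.6; c'Δl = 12.96; W sinα = 44.9
Slice 5: Δl = 2.7/cos20.6° = 2.884 m; N'_5 = 204·cos20.6° − 0·2.884 = 191.0; c'Δl = 17.31; W sinα = 71.8
Slice 6: Δl = 2.9/cos29.1° = 3.319 m; N'_6 = 141·cos29.1° − 26·3.319 = 36.9; c'Δl = 19.91; W sinα = 68.6
Slice 7: Δl = 1.9/cos36.9° = 2.376 m; N'_7 = 30·cos36.9° − 6·2.376 = 9.7; c'Δl = 14.26; W sinα = 18.0
Σc'Δl = 118.8 kN/m; ΣN' = 976.3 kN/m; ΣW sinα = 211.1 kN/m
Resisting = 118.8 + 976.3·tan34.8° = 118.8 + 678.6 = 797.4 kN/m
FS = 797.4 / 211.1 = 3.778

FS = 3.78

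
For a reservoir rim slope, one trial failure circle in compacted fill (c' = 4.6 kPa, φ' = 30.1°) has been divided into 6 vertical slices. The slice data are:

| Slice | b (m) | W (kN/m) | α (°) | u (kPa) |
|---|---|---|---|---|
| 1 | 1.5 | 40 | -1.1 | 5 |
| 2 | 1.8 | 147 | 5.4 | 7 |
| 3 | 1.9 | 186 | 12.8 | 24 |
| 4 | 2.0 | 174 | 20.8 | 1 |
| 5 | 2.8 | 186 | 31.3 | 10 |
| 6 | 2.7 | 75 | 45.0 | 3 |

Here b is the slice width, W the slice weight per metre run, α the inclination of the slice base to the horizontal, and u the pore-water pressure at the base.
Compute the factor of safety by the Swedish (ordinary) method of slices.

FS = 1.62

Ordinary method of slices: FS = Σ[c'·Δl_i + (W_i cosα_i − u_i·Δl_i)·tanφ'] / Σ W_i sinα_i, with Δl_i = b_i / cosα_i.
Slice 1: Δl = 1.5/cos(-1.1°) = 1.500 m; N'_1 = 40·cos(-1.1°) − 5·1.500 = 32.5; c'Δl = 6.90; W sinα = -0.8
Slice 2: Δl = 1.8/cos5.4° = 1.808 m; N'_2 = 147·cos5.4° − 7·1.808 = 133.7; c'Δl = 8.32; W sinα = 13.8
Slice 3: Δl = 1.9/cos12.8° = 1.948 m; N'_3 = 186·cos12.8° − 24·1.948 = 134.6; c'Δl = 8.96; W sinα = 41.2
Slice 4: Δl = 2.0/cos20.8° = 2.139 m; N'_4 = 174·cos20.8° − 1·2.139 = 160.5; c'Δl = 9.84; W sinα = 61.8
Slice 5: Δl = 2.8/cos31.3° = 3.277 m; N'_5 = 186·cos31.3° − 10·3.277 = 126.2; c'Δl = 15.07; W sinα = 96.6
Slice 6: Δl = 2.7/cos45.0° = 3.818 m; N'_6 = 75·cos45.0° − 3·3.818 = 41.6; c'Δl = 17.56; W sinα = 53.0
Σc'Δl = 66.7 kN/m; ΣN' = 629.1 kN/m; ΣW sinα = 265.7 kN/m
Resisting = 66.7 + 629.1·tan30.1° = 66.7 + 364.7 = 431.3 kN/m
FS = 431.3 / 265.7 = 1.623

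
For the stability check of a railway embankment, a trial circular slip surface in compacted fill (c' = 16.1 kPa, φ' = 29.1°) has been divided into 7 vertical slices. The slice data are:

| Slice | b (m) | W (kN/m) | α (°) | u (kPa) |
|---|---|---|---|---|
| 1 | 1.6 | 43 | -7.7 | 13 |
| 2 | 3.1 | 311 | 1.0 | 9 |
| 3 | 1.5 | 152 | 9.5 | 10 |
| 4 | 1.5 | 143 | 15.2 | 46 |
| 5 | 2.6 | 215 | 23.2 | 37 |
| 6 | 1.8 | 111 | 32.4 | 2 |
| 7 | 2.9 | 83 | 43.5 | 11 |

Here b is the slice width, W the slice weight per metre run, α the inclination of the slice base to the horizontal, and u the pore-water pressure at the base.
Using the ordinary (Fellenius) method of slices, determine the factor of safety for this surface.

FS = 2.51

Ordinary method of slices: FS = Σ[c'·Δl_i + (W_i cosα_i − u_i·Δl_i)·tanφ'] / Σ W_i sinα_i, with Δl_i = b_i / cosα_i.
Slice 1: Δl = 1.6/cos(-7.7°) = 1.615 m; N'_1 = 43·cos(-7.7°) − 13·1.615 = 21.6; c'Δl = 25.99; W sinα = -5.8
Slice 2: Δl = 3.1/cos1.0° = 3.100 m; N'_2 = 311·cos1.0° − 9·3.100 = 283.0; c'Δl = 49.92; W sinα = 5.4
Slice 3: Δl = 1.5/cos9.5° = 1.521 m; N'_3 = 152·cos9.5° − 10·1.521 = 134.7; c'Δl = 24.49; W sinα = 25.1
Slice 4: Δl = 1.5/cos15.2° = 1.554 m; N'_4 = 143·cos15.2° − 46·1.554 = 66.5; c'Δl = 25.03; W sinα = 37.5
Slice 5: Δl = 2.6/cos23.2° = 2.829 m; N'_5 = 215·cos23.2° − 37·2.829 = 93.0; c'Δl = 45.54; W sinα = 84.7
Slice 6: Δl = 1.8/cos32.4° = 2.132 m; N'_6 = 111·cos32.4° − 2·2.132 = 89.5; c'Δl = 34.32; W sinα = 59.5
Slice 7: Δl = 2.9/cos43.5° = 3.998 m; N'_7 = 83·cos43.5° − 11·3.998 = 16.2; c'Δl = 64.37; W sinα = 57.1
Σc'Δl = 269.7 kN/m; ΣN' = 704.5 kN/m; ΣW sinα = 263.6 kN/m
Resisting = 269.7 + 704.5·tan29.1° = 269.7 + 392.1 = 661.8 kN/m
FS = 661.8 / 263.6 = 2.511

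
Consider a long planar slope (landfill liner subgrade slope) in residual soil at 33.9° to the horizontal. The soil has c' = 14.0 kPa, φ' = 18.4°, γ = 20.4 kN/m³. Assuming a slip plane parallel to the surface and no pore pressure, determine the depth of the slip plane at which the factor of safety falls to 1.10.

z = 2.45 m

Setting FS = 1.10 in FS = [c' + γz cos²β tanφ'] / [γz sinβ cosβ] and solving for z:
z = c' / [γ cosβ (FS·sinβ − cosβ·tanφ')]
  = 14.0 / [20.4·cos33.9°·(1.10·sin33.9° − cos33.9°·tan18.4°)]
  = 14.0 / [20.4·0.8300·(1.10·0.5577 − 0.8300·0.3327)]
  = 14.0 / 5.7131 = 2.450 m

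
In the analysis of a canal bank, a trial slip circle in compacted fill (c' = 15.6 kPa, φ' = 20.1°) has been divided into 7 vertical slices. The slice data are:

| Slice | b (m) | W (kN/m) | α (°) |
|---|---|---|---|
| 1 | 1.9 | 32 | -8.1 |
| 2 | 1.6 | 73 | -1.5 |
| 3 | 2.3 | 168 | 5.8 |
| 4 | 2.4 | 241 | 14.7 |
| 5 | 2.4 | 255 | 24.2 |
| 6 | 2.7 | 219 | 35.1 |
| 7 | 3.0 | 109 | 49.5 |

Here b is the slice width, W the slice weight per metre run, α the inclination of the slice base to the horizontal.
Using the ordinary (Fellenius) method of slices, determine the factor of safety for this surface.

Ordinary method of slices: FS = Σ[c'·Δl_i + (W_i cosα_i)·tanφ'] / Σ W_i sinα_i, with Δl_i = b_i / cosα_i.
Slice 1: Δl = 1.9/cos(-8.1°) = 1.919 m; N'_1 = 32·cos(-8.1°) = 31.7; c'Δl = 29.94; W sinα = -4.5
Slice 2: Δl = 1.6/cos(-1.5°) = 1.601 m; N'_2 = 73·cos(-1.5°) = 73.0; c'Δl = 24.97; W sinα = -1.9
Slice 3: Δl = 2.3/cos5.8° = 2.312 m; N'_3 = 168·cos5.8° = 167.1; c'Δl = 36.06; W sinα = 17.0
Slice 4: Δl = 2.4/cos14.7° = 2.481 m; N'_4 = 241·cos14.7° = 233.1; c'Δl = 38.71; W sinα = 61.2
Slice 5: Δl = 2.4/cos24.2° = 2.631 m; N'_5 = 255·cos24.2° = 232.6; c'Δl = 41.05; W sinα = 104.5
Slice 6: Δl = 2.7/cos35.1° = 3.300 m; N'_6 = 219·cos35.1° = 179.2; c'Δl = 51.48; W sinα = 125.9
Slice 7: Δl = 3.0/cos49.5° = 4.619 m; N'_7 = 109·cos49.5° = 70.8; c'Δl = 72.06; W sinα = 82.9
Σc'Δl = 294.3 kN/m; ΣN' = 987.5 kN/m; ΣW sinα = 385.1 kN/m
Resisting = 294.3 + 987.5·tan20.1° = 294.3 + 361.4 = 655.6 kN/m
FS = 655.6 / 385.1 = 1.703

FS = 1.70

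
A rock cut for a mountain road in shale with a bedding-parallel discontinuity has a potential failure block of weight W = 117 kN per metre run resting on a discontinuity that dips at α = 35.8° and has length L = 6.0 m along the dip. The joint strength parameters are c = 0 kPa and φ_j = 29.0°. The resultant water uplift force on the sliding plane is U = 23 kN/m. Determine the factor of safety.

FS = 0.58

Resolving the block weight along and normal to the plane and applying the Mohr–Coulomb strength on the joint:
N' = W cosα − U = 117·cos35.8° − 23 = 71.9 kN/m
Driving force T = W sinα = 117·sin35.8° = 68.4 kN/m
Resisting force R = c·L + N'·tanφ_j = 0·6.0 + 71.9·tan29.0° = 0.0 + 39.9 = 39.9 kN/m
FS = R / T = 39.9 / 68.4 = 0.582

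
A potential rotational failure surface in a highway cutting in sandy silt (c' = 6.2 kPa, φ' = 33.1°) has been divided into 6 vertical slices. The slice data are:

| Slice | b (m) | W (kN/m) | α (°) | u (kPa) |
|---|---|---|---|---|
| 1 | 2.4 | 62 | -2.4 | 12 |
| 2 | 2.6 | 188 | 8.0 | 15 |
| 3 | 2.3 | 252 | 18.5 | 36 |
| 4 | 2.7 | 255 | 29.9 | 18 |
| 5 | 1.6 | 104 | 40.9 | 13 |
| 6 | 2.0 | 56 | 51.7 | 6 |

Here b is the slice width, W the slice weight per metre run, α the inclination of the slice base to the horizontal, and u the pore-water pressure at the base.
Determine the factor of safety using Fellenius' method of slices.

Ordinary method of slices: FS = Σ[c'·Δl_i + (W_i cosα_i − u_i·Δl_i)·tanφ'] / Σ W_i sinα_i, with Δl_i = b_i / cosα_i.
Slice 1: Δl = 2.4/cos(-2.4°) = 2.402 m; N'_1 = 62·cos(-2.4°) − 12·2.402 = 33.1; c'Δl = 14.89; W sinα = -2.6
Slice 2: Δl = 2.6/cos8.0° = 2.626 m; N'_2 = 188·cos8.0° − 15·2.626 = 146.8; c'Δl = 16.28; W sinα = 26.2
Slice 3: Δl = 2.3/cos18.5° = 2.425 m; N'_3 = 252·cos18.5° − 36·2.425 = 151.7; c'Δl = 15.04; W sinα = 80.0
Slice 4: Δl = 2.7/cos29.9° = 3.115 m; N'_4 = 255·cos29.9° − 18·3.115 = 165.0; c'Δl = 19.31; W sinα = 127.1
Slice 5: Δl = 1.6/cos40.9° = 2.117 m; N'_5 = 104·cos40.9° − 13·2.117 = 51.1; c'Δl = 13.12; W sinα = 68.1
Slice 6: Δl = 2.0/cos51.7° = 3.227 m; N'_6 = 56·cos51.7° − 6·3.227 = 15.3; c'Δl = 20.01; W sinα = 43.9
Σc'Δl = 98.7 kN/m; ΣN' = 563.0 kN/m; ΣW sinα = 342.7 kN/m
Resisting = 98.7 + 563.0·tan33.1° = 98.7 + 367.0 = 465.7 kN/m
FS = 465.7 / 342.7 = 1.359

FS = 1.36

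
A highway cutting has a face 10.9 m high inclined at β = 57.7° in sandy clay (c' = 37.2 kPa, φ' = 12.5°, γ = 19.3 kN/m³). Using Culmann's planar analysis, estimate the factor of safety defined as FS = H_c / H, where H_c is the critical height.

FS = 1.98

H_c = (4c'/γ) · sinβ cosφ' / [1 − cos(β − φ')]
    = (4·37.2/19.3) · sin57.7°·cos12.5° / [1 − cos45.2°]
    = 7.710 · 0.8252 / 0.2954 = 21.54 m
FS = H_c / H = 21.54 / 10.9 = 1.976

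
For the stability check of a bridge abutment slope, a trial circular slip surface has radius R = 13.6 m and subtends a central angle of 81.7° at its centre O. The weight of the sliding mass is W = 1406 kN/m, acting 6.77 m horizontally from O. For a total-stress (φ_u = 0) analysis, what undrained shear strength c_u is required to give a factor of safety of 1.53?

c_u = 55.2 kPa

FS = c_u·L_a·R / (W·d), so c_u = FS·W·d / (L_a·R).
Arc length L_a = R·θ = 13.6·(81.7°·π/180) = 13.6·1.4259 = 19.39 m
c_u = 1.53·1406·6.77 / (19.39·13.6) = 14563.5 / 263.74 = 55.22 kPa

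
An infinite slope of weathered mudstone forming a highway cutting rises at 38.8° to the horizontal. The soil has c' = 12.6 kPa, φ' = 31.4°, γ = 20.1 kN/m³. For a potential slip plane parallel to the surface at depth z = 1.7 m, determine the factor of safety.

FS = 1.51

For an infinite slope with a slip plane parallel to the surface (no pore pressure): FS = [c' + γz cos²β tanφ'] / [γz sinβ cosβ].
γz = 20.1·1.7 = 34.17 kN/m²
Numerator = 12.6 + 34.17·cos²38.8°·tan31.4° = 12.6 + 34.17·0.6074·0.6104 = 25.268 kPa
Denominator = 34.17·sin38.8°·cos38.8° = 34.17·0.6266·0.7793 = 16.686 kPa
FS = 25.268 / 16.686 = 1.514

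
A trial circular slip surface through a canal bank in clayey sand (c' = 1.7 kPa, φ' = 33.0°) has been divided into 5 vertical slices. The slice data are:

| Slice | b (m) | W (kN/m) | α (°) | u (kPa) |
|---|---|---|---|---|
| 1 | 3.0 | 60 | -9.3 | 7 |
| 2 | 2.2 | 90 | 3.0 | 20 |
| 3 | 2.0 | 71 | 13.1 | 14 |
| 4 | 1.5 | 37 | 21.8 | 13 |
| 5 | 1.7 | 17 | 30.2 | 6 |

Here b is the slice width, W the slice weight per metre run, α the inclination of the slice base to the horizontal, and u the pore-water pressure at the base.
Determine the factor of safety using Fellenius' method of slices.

FS = 3.28

Ordinary method of slices: FS = Σ[c'·Δl_i + (W_i cosα_i − u_i·Δl_i)·tanφ'] / Σ W_i sinα_i, with Δl_i = b_i / cosα_i.
Slice 1: Δl = 3.0/cos(-9.3°) = 3.040 m; N'_1 = 60·cos(-9.3°) − 7·3.040 = 37.9; c'Δl = 5.17; W sinα = -9.7
Slice 2: Δl = 2.2/cos3.0° = 2.203 m; N'_2 = 90·cos3.0° − 20·2.203 = 45.8; c'Δl = 3.75; W sinα = 4.7
Slice 3: Δl = 2.0/cos13.1° = 2.053 m; N'_3 = 71·cos13.1° − 14·2.053 = 40.4; c'Δl = 3.49; W sinα = 16.1
Slice 4: Δl = 1.5/cos21.8° = 1.616 m; N'_4 = 37·cos21.8° − 13·1.616 = 13.4; c'Δl = 2.75; W sinα = 13.7
Slice 5: Δl = 1.7/cos30.2° = 1.967 m; N'_5 = 17·cos30.2° − 6·1.967 = 2.9; c'Δl = 3.34; W sinα = 8.6
Σc'Δl = 18.5 kN/m; ΣN' = 140.4 kN/m; ΣW sinα = 33.4 kN/m
Resisting = 18.5 + 140.4·tan33.0° = 18.5 + 91.2 = 109.7 kN/m
FS = 109.7 / 33.4 = 3.284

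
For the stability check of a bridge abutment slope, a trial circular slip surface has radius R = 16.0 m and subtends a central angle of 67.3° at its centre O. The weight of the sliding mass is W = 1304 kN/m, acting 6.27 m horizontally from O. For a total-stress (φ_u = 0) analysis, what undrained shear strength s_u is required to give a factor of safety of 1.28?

FS = s_u·L_a·R / (W·d), so s_u = FS·W·d / (L_a·R).
Arc length L_a = R·θ = 16.0·(67.3°·π/180) = 16.0·1.1746 = 18.79 m
s_u = 1.28·1304·6.27 / (18.79·16.0) = 10465.4 / 300.70 = 34.80 kPa

s_u = 34.8 kPa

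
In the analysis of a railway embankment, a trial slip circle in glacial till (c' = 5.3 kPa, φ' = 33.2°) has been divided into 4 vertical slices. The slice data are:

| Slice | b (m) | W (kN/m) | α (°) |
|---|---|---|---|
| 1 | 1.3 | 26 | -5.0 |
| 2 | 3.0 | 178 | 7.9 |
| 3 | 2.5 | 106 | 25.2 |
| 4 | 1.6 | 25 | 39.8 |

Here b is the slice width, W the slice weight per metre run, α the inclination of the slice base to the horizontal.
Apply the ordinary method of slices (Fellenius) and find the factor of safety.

FS = 3.08

Ordinary method of slices: FS = Σ[c'·Δl_i + (W_i cosα_i)·tanφ'] / Σ W_i sinα_i, with Δl_i = b_i / cosα_i.
Slice 1: Δl = 1.3/cos(-5.0°) = 1.305 m; N'_1 = 26·cos(-5.0°) = 25.9; c'Δl = 6.92; W sinα = -2.3
Slice 2: Δl = 3.0/cos7.9° = 3.029 m; N'_2 = 178·cos7.9° = 176.3; c'Δl = 16.05; W sinα = 24.5
Slice 3: Δl = 2.5/cos25.2° = 2.763 m; N'_3 = 106·cos25.2° = 95.9; c'Δl = 14.64; W sinα = 45.1
Slice 4: Δl = 1.6/cos39.8° = 2.083 m; N'_4 = 25·cos39.8° = 19.2; c'Δl = 11.04; W sinα = 16.0
Σc'Δl = 48.6 kN/m; ΣN' = 317.3 kN/m; ΣW sinα = 83.3 kN/m
Resisting = 48.6 + 317.3·tan33.2° = 48.6 + 207.7 = 256.3 kN/m
FS = 256.3 / 83.3 = 3.076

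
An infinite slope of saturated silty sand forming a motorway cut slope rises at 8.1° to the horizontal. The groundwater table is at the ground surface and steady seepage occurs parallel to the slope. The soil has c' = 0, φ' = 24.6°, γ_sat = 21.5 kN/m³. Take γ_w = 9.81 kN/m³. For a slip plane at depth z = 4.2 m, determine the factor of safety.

FS = 1.75

With seepage parallel to the slope and the water table at the surface, the effective normal stress on the slip plane uses the buoyant unit weight γ' = γ_sat − γ_w while the driving shear stress uses γ_sat:
FS = [c' + γ' z cos²β tanφ'] / [γ_sat z sinβ cosβ]
(For c' = 0 this reduces to FS = (γ'/γ_sat)·tanφ'/tanβ.)
γ' = 21.5 − 9.81 = 11.69 kN/m³
Numerator = 0.0 + 11.69·4.2·cos²8.1°·tan24.6° = 0.0 + 11.69·4.2·0.9801·0.4578 = 22.033 kPa
Denominator = 21.5·4.2·sin8.1°·cos8.1° = 21.5·4.2·0.1409·0.9900 = 12.596 kPa
FS = 22.033 / 12.596 = 1.749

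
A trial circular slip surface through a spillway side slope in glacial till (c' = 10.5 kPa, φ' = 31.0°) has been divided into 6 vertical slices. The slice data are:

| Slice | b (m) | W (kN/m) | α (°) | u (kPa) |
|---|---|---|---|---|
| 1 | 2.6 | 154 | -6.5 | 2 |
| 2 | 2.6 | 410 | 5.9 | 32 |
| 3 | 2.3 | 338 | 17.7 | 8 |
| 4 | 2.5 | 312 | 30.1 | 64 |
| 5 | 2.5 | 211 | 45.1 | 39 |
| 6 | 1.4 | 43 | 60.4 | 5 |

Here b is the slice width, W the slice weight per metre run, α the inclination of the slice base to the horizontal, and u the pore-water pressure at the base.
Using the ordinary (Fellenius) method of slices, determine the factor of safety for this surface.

FS = 1.50

Ordinary method of slices: FS = Σ[c'·Δl_i + (W_i cosα_i − u_i·Δl_i)·tanφ'] / Σ W_i sinα_i, with Δl_i = b_i / cosα_i.
Slice 1: Δl = 2.6/cos(-6.5°) = 2.617 m; N'_1 = 154·cos(-6.5°) − 2·2.617 = 147.8; c'Δl = 27.48; W sinα = -17.4
Slice 2: Δl = 2.6/cos5.9° = 2.614 m; N'_2 = 410·cos5.9° − 32·2.614 = 324.2; c'Δl = 27.45; W sinα = 42.1
Slice 3: Δl = 2.3/cos17.7° = 2.414 m; N'_3 = 338·cos17.7° − 8·2.414 = 302.7; c'Δl = 25.35; W sinα = 102.8
Slice 4: Δl = 2.5/cos30.1° = 2.890 m; N'_4 = 312·cos30.1° − 64·2.890 = 85.0; c'Δl = 30.34; W sinα = 156.5
Slice 5: Δl = 2.5/cos45.1° = 3.542 m; N'_5 = 211·cos45.1° − 39·3.542 = 10.8; c'Δl = 37.19; W sinα = 149.5
Slice 6: Δl = 1.4/cos60.4° = 2.834 m; N'_6 = 43·cos60.4° − 5·2.834 = 7.1; c'Δl = 29.76; W sinα = 37.4
Σc'Δl = 177.6 kN/m; ΣN' = 877.5 kN/m; ΣW sinα = 470.8 kN/m
Resisting = 177.6 + 877.5·tan31.0° = 177.6 + 527.3 = 704.8 kN/m
FS = 704.8 / 470.8 = 1.497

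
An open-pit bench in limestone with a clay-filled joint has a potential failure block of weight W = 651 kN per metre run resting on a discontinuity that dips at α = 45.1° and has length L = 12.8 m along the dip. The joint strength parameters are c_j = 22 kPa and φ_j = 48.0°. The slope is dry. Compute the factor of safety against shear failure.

Resolving the block weight along and normal to the plane and applying the Mohr–Coulomb strength on the joint:
N' = W cosα = 651·cos45.1° = 459.5 kN/m
Driving force T = W sinα = 651·sin45.1° = 461.1 kN/m
Resisting force R = c_j·L + N'·tanφ_j = 22·12.8 + 459.5·tan48.0° = 281.6 + 510.4 = 792.0 kN/m
FS = R / T = 792.0 / 461.1 = 1.717

FS = 1.72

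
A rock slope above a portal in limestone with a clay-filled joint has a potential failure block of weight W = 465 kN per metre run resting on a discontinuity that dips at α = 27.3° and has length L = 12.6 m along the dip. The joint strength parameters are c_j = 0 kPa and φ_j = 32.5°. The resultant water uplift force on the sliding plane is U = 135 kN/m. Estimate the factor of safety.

Resolving the block weight along and normal to the plane and applying the Mohr–Coulomb strength on the joint:
N' = W cosα − U = 465·cos27.3° − 135 = 278.2 kN/m
Driving force T = W sinα = 465·sin27.3° = 213.3 kN/m
Resisting force R = c_j·L + N'·tanφ_j = 0·12.6 + 278.2·tan32.5° = 0.0 + 177.2 = 177.2 kN/m
FS = R / T = 177.2 / 213.3 = 0.831

FS = 0.83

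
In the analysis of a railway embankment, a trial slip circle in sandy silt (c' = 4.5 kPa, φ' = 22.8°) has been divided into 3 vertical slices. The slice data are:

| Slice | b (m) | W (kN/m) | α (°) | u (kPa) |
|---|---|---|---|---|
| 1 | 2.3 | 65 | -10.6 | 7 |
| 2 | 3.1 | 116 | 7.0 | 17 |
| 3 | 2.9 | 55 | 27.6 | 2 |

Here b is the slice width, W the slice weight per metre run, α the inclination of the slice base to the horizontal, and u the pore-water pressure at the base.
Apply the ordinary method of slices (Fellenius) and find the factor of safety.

Ordinary method of slices: FS = Σ[c'·Δl_i + (W_i cosα_i − u_i·Δl_i)·tanφ'] / Σ W_i sinα_i, with Δl_i = b_i / cosα_i.
Slice 1: Δl = 2.3/cos(-10.6°) = 2.340 m; N'_1 = 65·cos(-10.6°) − 7·2.340 = 47.5; c'Δl = 10.53; W sinα = -12.0
Slice 2: Δl = 3.1/cos7.0° = 3.123 m; N'_2 = 116·cos7.0° − 17·3.123 = 62.0; c'Δl = 14.05; W sinα = 14.1
Slice 3: Δl = 2.9/cos27.6° = 3.272 m; N'_3 = 55·cos27.6° − 2·3.272 = 42.2; c'Δl = 14.73; W sinα = 25.5
Σc'Δl = 39.3 kN/m; ΣN' = 151.7 kN/m; ΣW sinα = 27.7 kN/m
Resisting = 39.3 + 151.7·tan22.8° = 39.3 + 63.8 = 103.1 kN/m
FS = 103.1 / 27.7 = 3.727

FS = 3.73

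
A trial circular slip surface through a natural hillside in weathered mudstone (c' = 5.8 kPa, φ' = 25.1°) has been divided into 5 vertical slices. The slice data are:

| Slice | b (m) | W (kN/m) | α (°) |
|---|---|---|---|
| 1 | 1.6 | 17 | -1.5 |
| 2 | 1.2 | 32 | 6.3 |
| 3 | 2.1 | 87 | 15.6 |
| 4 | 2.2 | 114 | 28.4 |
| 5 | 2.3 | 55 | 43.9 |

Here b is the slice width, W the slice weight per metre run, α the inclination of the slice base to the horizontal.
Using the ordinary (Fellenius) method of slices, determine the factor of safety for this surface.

Ordinary method of slices: FS = Σ[c'·Δl_i + (W_i cosα_i)·tanφ'] / Σ W_i sinα_i, with Δl_i = b_i / cosα_i.
Slice 1: Δl = 1.6/cos(-1.5°) = 1.601 m; N'_1 = 17·cos(-1.5°) = 17.0; c'Δl = 9.28; W sinα = -0.4
Slice 2: Δl = 1.2/cos6.3° = 1.207 m; N'_2 = 32·cos6.3° = 31.8; c'Δl = 7.00; W sinα = 3.5
Slice 3: Δl = 2.1/cos15.6° = 2.180 m; N'_3 = 87·cos15.6° = 83.8; c'Δl = 12.65; W sinα = 23.4
Slice 4: Δl = 2.2/cos28.4° = 2.501 m; N'_4 = 114·cos28.4° = 100.3; c'Δl = 14.51; W sinα = 54.2
Slice 5: Δl = 2.3/cos43.9° = 3.192 m; N'_5 = 55·cos43.9° = 39.6; c'Δl = 18.51; W sinα = 38.1
Σc'Δl = 62.0 kN/m; ΣN' = 272.5 kN/m; ΣW sinα = 118.8 kN/m
Resisting = 62.0 + 272.5·tan25.1° = 62.0 + 127.7 = 189.6 kN/m
FS = 189.6 / 118.8 = 1.596

FS = 1.60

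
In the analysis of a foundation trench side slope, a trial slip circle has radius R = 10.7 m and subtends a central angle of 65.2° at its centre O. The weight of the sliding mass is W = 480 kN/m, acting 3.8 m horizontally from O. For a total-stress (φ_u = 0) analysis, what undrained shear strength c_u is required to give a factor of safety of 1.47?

FS = c_u·L_a·R / (W·d), so c_u = FS·W·d / (L_a·R).
Arc length L_a = R·θ = 10.7·(65.2°·π/180) = 10.7·1.1380 = 12.18 m
c_u = 1.47·480·3.8 / (12.18·10.7) = 2681.3 / 130.28 = 20.58 kPa

c_u = 20.6 kPa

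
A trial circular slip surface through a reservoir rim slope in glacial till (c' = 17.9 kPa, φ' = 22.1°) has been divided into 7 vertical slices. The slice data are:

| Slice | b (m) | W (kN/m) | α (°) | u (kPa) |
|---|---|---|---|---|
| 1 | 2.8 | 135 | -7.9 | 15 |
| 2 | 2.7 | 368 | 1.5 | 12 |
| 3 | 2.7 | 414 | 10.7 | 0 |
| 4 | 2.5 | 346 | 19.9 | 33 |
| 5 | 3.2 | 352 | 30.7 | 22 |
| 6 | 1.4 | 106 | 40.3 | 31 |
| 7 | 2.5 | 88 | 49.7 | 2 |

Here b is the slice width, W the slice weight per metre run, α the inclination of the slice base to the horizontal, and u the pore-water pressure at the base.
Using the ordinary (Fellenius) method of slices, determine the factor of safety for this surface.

FS = 1.83

Ordinary method of slices: FS = Σ[c'·Δl_i + (W_i cosα_i − u_i·Δl_i)·tanφ'] / Σ W_i sinα_i, with Δl_i = b_i / cosα_i.
Slice 1: Δl = 2.8/cos(-7.9°) = 2.827 m; N'_1 = 135·cos(-7.9°) − 15·2.827 = 91.3; c'Δl = 50.60; W sinα = -18.6
Slice 2: Δl = 2.7/cos1.5° = 2.701 m; N'_2 = 368·cos1.5° − 12·2.701 = 335.5; c'Δl = 48.35; W sinα = 9.6
Slice 3: Δl = 2.7/cos10.7° = 2.748 m; N'_3 = 414·cos10.7° − 0·2.748 = 406.8; c'Δl = 49.19; W sinα = 76.9
Slice 4: Δl = 2.5/cos19.9° = 2.659 m; N'_4 = 346·cos19.9° − 33·2.659 = 237.6; c'Δl = 47.59; W sinα = 117.8
Slice 5: Δl = 3.2/cos30.7° = 3.722 m; N'_5 = 352·cos30.7° − 22·3.722 = 220.8; c'Δl = 66.62; W sinα = 179.7
Slice 6: Δl = 1.4/cos40.3° = 1.836 m; N'_6 = 106·cos40.3° − 31·1.836 = 23.9; c'Δl = 32.86; W sinα = 68.6
Slice 7: Δl = 2.5/cos49.7° = 3.865 m; N'_7 = 88·cos49.7° − 2·3.865 = 49.2; c'Δl = 69.19; W sinα = 67.1
Σc'Δl = 364.4 kN/m; ΣN' = 1365.1 kN/m; ΣW sinα = 501.1 kN/m
Resisting = 364.4 + 1365.1·tan22.1° = 364.4 + 554.3 = 918.7 kN/m
FS = 918.7 / 501.1 = 1.833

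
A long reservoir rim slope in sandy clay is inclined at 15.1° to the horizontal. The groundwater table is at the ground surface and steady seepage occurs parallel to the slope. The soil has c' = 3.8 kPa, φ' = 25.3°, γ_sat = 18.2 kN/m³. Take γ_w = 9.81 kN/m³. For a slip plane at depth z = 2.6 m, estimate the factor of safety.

With seepage parallel to the slope and the water table at the surface, the effective normal stress on the slip plane uses the buoyant unit weight γ' = γ_sat − γ_w while the driving shear stress uses γ_sat:
FS = [c' + γ' z cos²β tanφ'] / [γ_sat z sinβ cosβ]
γ' = 18.2 − 9.81 = 8.39 kN/m³
Numerator = 3.8 + 8.39·2.6·cos²15.1°·tan25.3° = 3.8 + 8.39·2.6·0.9321·0.4727 = 13.412 kPa
Denominator = 18.2·2.6·sin15.1°·cos15.1° = 18.2·2.6·0.2605·0.9655 = 11.901 kPa
FS = 13.412 / 11.901 = 1.127

FS = 1.13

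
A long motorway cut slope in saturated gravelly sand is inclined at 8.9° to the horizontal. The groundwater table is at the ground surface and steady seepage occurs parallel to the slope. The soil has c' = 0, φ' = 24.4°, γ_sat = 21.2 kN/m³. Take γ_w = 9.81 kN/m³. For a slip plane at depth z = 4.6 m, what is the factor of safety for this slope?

FS = 1.56

With seepage parallel to the slope and the water table at the surface, the effective normal stress on the slip plane uses the buoyant unit weight γ' = γ_sat − γ_w while the driving shear stress uses γ_sat:
FS = [c' + γ' z cos²β tanφ'] / [γ_sat z sinβ cosβ]
(For c' = 0 this reduces to FS = (γ'/γ_sat)·tanφ'/tanβ.)
γ' = 21.2 − 9.81 = 11.39 kN/m³
Numerator = 0.0 + 11.39·4.6·cos²8.9°·tan24.4° = 0.0 + 11.39·4.6·0.9761·0.4536 = 23.198 kPa
Denominator = 21.2·4.6·sin8.9°·cos8.9° = 21.2·4.6·0.1547·0.9880 = 14.906 kPa
FS = 23.198 / 14.906 = 1.556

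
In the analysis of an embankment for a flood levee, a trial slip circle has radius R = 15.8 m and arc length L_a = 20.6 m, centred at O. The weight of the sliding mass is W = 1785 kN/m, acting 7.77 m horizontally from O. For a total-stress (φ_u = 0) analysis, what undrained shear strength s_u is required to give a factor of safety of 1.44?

s_u = 61.4 kPa

FS = s_u·L_a·R / (W·d), so s_u = FS·W·d / (L_a·R).
s_u = 1.44·1785·7.77 / (20.60·15.8) = 19972.0 / 325.48 = 61.36 kPa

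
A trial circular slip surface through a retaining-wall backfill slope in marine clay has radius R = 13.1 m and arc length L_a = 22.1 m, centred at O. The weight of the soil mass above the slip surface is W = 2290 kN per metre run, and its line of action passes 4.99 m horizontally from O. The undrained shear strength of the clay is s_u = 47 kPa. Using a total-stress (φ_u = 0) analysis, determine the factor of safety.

Taking moments about the centre O, the resisting moment is provided by the undrained shear strength acting along the arc:
M_R = s_u·L_a·R = 47·22.10·13.1 = 13607.0 kN·m/m
M_D = W·d = 2290·4.99 = 11427.1 kN·m/m
FS = M_R / M_D = 13607.0 / 11427.1 = 1.191

FS = 1.19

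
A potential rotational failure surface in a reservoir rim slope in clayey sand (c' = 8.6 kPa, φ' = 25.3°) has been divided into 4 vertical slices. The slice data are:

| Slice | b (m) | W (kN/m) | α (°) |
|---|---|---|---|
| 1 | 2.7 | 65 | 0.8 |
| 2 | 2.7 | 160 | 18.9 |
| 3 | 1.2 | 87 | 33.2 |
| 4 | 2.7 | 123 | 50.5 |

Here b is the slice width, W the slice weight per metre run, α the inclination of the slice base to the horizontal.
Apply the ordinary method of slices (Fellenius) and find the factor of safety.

FS = 1.38

Ordinary method of slices: FS = Σ[c'·Δl_i + (W_i cosα_i)·tanφ'] / Σ W_i sinα_i, with Δl_i = b_i / cosα_i.
Slice 1: Δl = 2.7/cos0.8° = 2.700 m; N'_1 = 65·cos0.8° = 65.0; c'Δl = 23.22; W sinα = 0.9
Slice 2: Δl = 2.7/cos18.9° = 2.854 m; N'_2 = 160·cos18.9° = 151.4; c'Δl = 24.54; W sinα = 51.8
Slice 3: Δl = 1.2/cos33.2° = 1.434 m; N'_3 = 87·cos33.2° = 72.8; c'Δl = 12.33; W sinα = 47.6
Slice 4: Δl = 2.7/cos50.5° = 4.245 m; N'_4 = 123·cos50.5° = 78.2; c'Δl = 36.50; W sinα = 94.9
Σc'Δl = 96.6 kN/m; ΣN' = 367.4 kN/m; ΣW sinα = 195.3 kN/m
Resisting = 96.6 + 367.4·tan25.3° = 96.6 + 173.7 = 270.3 kN/m
FS = 270.3 / 195.3 = 1.384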